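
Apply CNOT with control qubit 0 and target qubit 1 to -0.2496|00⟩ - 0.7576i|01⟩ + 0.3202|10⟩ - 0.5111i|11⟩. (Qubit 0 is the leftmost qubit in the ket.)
-0.2496|00⟩ - 0.7576i|01⟩ - 0.5111i|10⟩ + 0.3202|11⟩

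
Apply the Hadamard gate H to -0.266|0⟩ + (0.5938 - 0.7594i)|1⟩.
(0.2318 - 0.537i)|0⟩ + (-0.608 + 0.537i)|1⟩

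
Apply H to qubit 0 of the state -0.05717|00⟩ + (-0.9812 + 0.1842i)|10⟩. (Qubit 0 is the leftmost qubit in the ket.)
(-0.7342 + 0.1302i)|00⟩ + (0.6534 - 0.1302i)|10⟩

H on qubit 0 mixes each pair of kets that differ only in qubit 0: amplitudes (a, b) of (|…0…⟩, |…1…⟩) become ((a + b)/√2, (a − b)/√2). Kets absent from the input have amplitude 0.
(|00⟩, |10⟩): (a, b) = (-0.05717, (-0.9812 + 0.1842i)) → ((-0.7342 + 0.1302i), (0.6534 - 0.1302i))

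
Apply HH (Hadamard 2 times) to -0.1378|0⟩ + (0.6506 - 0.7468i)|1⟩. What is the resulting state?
-0.1378|0⟩ + (0.6506 - 0.7468i)|1⟩

H² = I, so an even number of Hadamards cancels: H^2 = I and the state is unchanged.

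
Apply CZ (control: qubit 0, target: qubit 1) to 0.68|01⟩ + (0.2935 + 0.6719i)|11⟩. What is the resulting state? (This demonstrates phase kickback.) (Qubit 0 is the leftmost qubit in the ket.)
0.68|01⟩ + (-0.2935 - 0.6719i)|11⟩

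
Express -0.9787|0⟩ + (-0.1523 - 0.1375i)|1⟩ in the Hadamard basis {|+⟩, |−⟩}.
(-0.7997 - 0.09723i)|+⟩ + (-0.5844 + 0.09723i)|−⟩

With |ψ⟩ = α|0⟩ + β|1⟩, the Hadamard-basis coefficients are ⟨+|ψ⟩ = (α + β)/√2 and ⟨−|ψ⟩ = (α − β)/√2.
Here α = -0.9787, β = (-0.1523 - 0.1375i): (α + β)/√2 = (-0.7997 - 0.09723i), (α − β)/√2 = (-0.5844 + 0.09723i).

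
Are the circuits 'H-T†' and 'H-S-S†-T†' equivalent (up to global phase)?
Yes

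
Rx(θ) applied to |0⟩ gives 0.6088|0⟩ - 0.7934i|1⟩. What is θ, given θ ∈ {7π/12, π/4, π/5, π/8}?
7π/12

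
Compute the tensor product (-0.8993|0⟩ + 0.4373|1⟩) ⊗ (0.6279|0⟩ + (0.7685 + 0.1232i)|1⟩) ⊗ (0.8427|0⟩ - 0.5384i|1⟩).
-0.4758|000⟩ + 0.304i|001⟩ + (-0.5824 - 0.09337i)|010⟩ + (-0.05965 + 0.3721i)|011⟩ + 0.2314|100⟩ - 0.1478i|101⟩ + (0.2832 + 0.0454i)|110⟩ + (0.02901 - 0.1809i)|111⟩

amp(|b₁b₂…⟩) = product of the factor amplitudes for bits b₁, b₂, …; only kets whose every factor amplitude is nonzero survive.
|000⟩: (-0.8993)(0.6279)(0.8427) = -0.4758
|001⟩: (-0.8993)(0.6279)(-0.5384i) = 0.304i
|010⟩: (-0.8993)(0.7685 + 0.1232i)(0.8427) = (-0.5824 - 0.09337i)
|011⟩: (-0.8993)(0.7685 + 0.1232i)(-0.5384i) = (-0.05965 + 0.3721i)
|100⟩: (0.4373)(0.6279)(0.8427) = 0.2314
|101⟩: (0.4373)(0.6279)(-0.5384i) = -0.1478i
|110⟩: (0.4373)(0.7685 + 0.1232i)(0.8427) = (0.2832 + 0.0454i)
|111⟩: (0.4373)(0.7685 + 0.1232i)(-0.5384i) = (0.02901 - 0.1809i)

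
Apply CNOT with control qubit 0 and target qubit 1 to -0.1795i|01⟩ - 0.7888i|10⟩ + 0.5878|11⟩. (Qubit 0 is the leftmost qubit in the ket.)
-0.1795i|01⟩ + 0.5878|10⟩ - 0.7888i|11⟩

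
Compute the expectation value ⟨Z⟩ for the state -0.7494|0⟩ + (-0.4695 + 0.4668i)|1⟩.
0.1233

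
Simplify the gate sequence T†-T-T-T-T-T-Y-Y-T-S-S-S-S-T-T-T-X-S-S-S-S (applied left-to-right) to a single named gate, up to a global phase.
X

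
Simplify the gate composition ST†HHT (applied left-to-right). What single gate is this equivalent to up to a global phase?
S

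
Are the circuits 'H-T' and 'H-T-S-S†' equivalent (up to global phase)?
Yes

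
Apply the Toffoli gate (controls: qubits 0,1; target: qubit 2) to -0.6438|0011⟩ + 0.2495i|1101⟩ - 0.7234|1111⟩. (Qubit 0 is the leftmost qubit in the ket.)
-0.6438|0011⟩ - 0.7234|1101⟩ + 0.2495i|1111⟩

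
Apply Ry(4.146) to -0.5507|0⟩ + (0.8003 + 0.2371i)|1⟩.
(-0.4364 - 0.2078i)|0⟩ + (-0.8679 - 0.1141i)|1⟩

Ry(4.146) = [[cos(θ/2), −sin(θ/2)], [sin(θ/2), cos(θ/2)]]; θ = 4.146, cos(θ/2) ≈ -0.481358, sin(θ/2) ≈ 0.876524.
With a = amp(|0⟩) = -0.5507 and b = amp(|1⟩) = (0.8003 + 0.2371i):
new amp(|0⟩) = (-0.481358)·a + (-0.876524)·b = (-0.4364 - 0.2078i)
new amp(|1⟩) = (0.876524)·a + (-0.481358)·b = (-0.8679 - 0.1141i)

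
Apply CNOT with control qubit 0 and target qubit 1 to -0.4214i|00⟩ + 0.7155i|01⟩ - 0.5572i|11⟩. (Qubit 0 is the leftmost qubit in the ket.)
-0.4214i|00⟩ + 0.7155i|01⟩ - 0.5572i|10⟩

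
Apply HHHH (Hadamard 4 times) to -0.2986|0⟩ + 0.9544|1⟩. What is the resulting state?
-0.2986|0⟩ + 0.9544|1⟩

H² = I, so an even number of Hadamards cancels: H^4 = I and the state is unchanged.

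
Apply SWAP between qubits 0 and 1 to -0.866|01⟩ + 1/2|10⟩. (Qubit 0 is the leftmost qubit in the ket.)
1/2|01⟩ - 0.866|10⟩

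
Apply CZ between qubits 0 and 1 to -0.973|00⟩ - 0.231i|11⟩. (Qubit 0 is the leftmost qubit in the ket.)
-0.973|00⟩ + 0.231i|11⟩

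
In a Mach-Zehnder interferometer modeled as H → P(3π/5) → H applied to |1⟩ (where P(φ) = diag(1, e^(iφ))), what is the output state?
(0.6545 - 0.4755i)|0⟩ + (0.3455 + 0.4755i)|1⟩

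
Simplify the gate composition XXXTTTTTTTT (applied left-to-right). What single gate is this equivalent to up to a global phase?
X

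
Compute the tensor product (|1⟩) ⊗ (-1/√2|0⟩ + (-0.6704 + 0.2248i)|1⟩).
-1/√2|10⟩ + (-0.6704 + 0.2248i)|11⟩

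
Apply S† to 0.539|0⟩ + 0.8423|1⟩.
0.539|0⟩ - 0.8423i|1⟩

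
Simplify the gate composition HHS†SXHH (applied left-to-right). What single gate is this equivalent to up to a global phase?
X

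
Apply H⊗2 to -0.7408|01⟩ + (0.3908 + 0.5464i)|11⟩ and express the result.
(-0.175 + 0.2732i)|00⟩ + (0.175 - 0.2732i)|01⟩ + (-0.5658 - 0.2732i)|10⟩ + (0.5658 + 0.2732i)|11⟩

H⊗2 gives amp(|y⟩) = (1/2) Σ_x (−1)^(x·y) amp(|x⟩), where x·y is the number of positions in which both x and y have a 1.
|00⟩: (-0.7408 + (0.3908 + 0.5464i))/2 = (-0.175 + 0.2732i)
|01⟩: (0.7408 - (0.3908 + 0.5464i))/2 = (0.175 - 0.2732i)
|10⟩: (-0.7408 - (0.3908 + 0.5464i))/2 = (-0.5658 - 0.2732i)
|11⟩: (0.7408 + (0.3908 + 0.5464i))/2 = (0.5658 + 0.2732i)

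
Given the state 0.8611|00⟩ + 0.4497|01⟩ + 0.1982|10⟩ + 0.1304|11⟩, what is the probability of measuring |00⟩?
0.7415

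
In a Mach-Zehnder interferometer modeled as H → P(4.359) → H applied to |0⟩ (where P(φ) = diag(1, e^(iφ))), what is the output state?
(0.327 - 0.4691i)|0⟩ + (0.673 + 0.4691i)|1⟩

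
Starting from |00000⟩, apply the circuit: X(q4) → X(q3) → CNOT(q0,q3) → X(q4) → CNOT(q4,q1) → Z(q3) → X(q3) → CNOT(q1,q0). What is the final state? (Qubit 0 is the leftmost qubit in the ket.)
-|00000⟩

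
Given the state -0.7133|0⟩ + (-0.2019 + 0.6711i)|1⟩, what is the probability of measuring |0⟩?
0.5088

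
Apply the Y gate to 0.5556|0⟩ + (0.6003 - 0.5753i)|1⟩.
(-0.5753 - 0.6003i)|0⟩ + 0.5556i|1⟩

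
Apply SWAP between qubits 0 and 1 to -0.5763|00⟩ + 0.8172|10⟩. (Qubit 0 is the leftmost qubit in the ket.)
-0.5763|00⟩ + 0.8172|01⟩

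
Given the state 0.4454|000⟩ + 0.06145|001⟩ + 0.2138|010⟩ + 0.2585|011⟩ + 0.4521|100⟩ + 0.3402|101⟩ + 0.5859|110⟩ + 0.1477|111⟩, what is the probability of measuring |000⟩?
0.1984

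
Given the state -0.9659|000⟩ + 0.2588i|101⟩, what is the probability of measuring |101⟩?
0.06698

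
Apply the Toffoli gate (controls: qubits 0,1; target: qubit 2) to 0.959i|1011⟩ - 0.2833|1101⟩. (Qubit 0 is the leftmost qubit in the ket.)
0.959i|1011⟩ - 0.2833|1111⟩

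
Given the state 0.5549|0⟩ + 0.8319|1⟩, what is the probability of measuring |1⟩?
0.6921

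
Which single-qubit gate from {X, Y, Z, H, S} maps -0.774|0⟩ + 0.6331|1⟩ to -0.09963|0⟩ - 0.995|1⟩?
H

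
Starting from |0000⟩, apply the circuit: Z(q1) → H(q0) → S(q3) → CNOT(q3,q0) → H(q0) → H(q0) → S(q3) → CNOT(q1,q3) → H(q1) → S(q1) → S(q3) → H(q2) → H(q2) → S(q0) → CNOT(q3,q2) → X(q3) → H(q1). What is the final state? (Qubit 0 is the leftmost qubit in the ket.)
(1/√8 + (1/√8)i)|0001⟩ + (1/√8 - (1/√8)i)|0101⟩ + (-1/√8 + (1/√8)i)|1001⟩ + (1/√8 + (1/√8)i)|1101⟩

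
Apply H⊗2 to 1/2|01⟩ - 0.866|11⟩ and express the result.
-0.183|00⟩ + 0.183|01⟩ + 0.683|10⟩ - 0.683|11⟩

H⊗2 gives amp(|y⟩) = (1/2) Σ_x (−1)^(x·y) amp(|x⟩), where x·y is the number of positions in which both x and y have a 1.
|00⟩: (1/2 - 0.866)/2 = -0.183
|01⟩: (-1/2 + 0.866)/2 = 0.183
|10⟩: (1/2 + 0.866)/2 = 0.683
|11⟩: (-1/2 - 0.866)/2 = -0.683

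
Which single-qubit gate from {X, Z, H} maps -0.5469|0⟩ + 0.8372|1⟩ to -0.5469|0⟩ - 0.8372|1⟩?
Z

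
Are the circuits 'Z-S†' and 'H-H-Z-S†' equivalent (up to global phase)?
Yes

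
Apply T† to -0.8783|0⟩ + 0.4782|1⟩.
-0.8783|0⟩ + (0.3381 - 0.3381i)|1⟩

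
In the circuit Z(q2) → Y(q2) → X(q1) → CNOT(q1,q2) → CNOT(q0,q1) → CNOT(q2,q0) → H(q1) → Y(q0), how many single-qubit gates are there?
5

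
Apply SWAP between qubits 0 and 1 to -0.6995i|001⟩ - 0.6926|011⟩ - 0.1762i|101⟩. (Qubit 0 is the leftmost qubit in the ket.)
-0.6995i|001⟩ - 0.1762i|011⟩ - 0.6926|101⟩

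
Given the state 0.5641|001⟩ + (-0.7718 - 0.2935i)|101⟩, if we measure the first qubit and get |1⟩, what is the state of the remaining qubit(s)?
(-0.9347 - 0.3554i)|01⟩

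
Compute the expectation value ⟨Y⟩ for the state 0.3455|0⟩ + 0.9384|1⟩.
0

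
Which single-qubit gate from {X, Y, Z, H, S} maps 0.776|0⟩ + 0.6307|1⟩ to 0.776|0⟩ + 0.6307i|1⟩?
S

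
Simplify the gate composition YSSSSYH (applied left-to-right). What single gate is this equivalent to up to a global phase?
H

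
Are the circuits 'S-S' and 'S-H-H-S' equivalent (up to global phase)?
Yes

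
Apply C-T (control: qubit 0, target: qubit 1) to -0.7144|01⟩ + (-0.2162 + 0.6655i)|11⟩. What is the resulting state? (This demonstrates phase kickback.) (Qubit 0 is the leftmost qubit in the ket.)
-0.7144|01⟩ + (-0.6235 + 0.3177i)|11⟩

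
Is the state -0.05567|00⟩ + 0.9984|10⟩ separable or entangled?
Separable

Writing the state as a|00⟩ + b|01⟩ + c|10⟩ + d|11⟩, it is a product state iff ad − bc = 0.
Here (a, b, c, d) = (-0.05567, 0, 0.9984, 0): ad − bc = (-0.05567)(0) − (0)(0.9984) = 0, so the state is separable.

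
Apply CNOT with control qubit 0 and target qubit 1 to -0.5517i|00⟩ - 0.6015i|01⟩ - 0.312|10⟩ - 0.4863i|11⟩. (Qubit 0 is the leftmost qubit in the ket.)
-0.5517i|00⟩ - 0.6015i|01⟩ - 0.4863i|10⟩ - 0.312|11⟩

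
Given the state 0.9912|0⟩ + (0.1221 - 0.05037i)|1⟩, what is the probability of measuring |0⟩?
0.9825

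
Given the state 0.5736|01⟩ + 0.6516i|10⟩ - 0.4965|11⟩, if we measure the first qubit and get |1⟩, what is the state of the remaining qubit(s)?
0.7954i|0⟩ - 0.6061|1⟩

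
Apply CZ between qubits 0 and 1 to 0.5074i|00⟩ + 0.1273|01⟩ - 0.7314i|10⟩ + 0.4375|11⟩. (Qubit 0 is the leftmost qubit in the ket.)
0.5074i|00⟩ + 0.1273|01⟩ - 0.7314i|10⟩ - 0.4375|11⟩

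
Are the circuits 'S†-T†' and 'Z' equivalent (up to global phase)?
No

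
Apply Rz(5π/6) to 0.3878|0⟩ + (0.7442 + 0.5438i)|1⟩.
(0.1004 - 0.3746i)|0⟩ + (-0.3327 + 0.8596i)|1⟩

Rz(5π/6) = [[e^(−iθ/2), 0], [0, e^(iθ/2)]] with e^(±iθ/2) = cos(θ/2) ± i·sin(θ/2); θ = 5π/6, cos(θ/2) ≈ 0.258819, sin(θ/2) ≈ 0.965926.
With a = amp(|0⟩) = 0.3878 and b = amp(|1⟩) = (0.7442 + 0.5438i):
new amp(|0⟩) = (0.258819 - 0.965926i)·a = (0.1004 - 0.3746i)
new amp(|1⟩) = (0.258819 + 0.965926i)·b = (-0.3327 + 0.8596i)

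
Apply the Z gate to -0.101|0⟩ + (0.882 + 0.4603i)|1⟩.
-0.101|0⟩ + (-0.882 - 0.4603i)|1⟩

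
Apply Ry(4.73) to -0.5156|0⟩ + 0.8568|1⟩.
-0.2327|0⟩ - 0.9725|1⟩

Ry(4.73) = [[cos(θ/2), −sin(θ/2)], [sin(θ/2), cos(θ/2)]]; θ = 4.73, cos(θ/2) ≈ -0.713306, sin(θ/2) ≈ 0.700853.
With a = amp(|0⟩) = -0.5156 and b = amp(|1⟩) = 0.8568:
new amp(|0⟩) = (-0.713306)·a + (-0.700853)·b = -0.2327
new amp(|1⟩) = (0.700853)·a + (-0.713306)·b = -0.9725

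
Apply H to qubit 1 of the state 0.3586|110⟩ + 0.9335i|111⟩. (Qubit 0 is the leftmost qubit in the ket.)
0.2536|100⟩ + 0.6601i|101⟩ - 0.2536|110⟩ - 0.6601i|111⟩

H on qubit 1 mixes each pair of kets that differ only in qubit 1: amplitudes (a, b) of (|…0…⟩, |…1…⟩) become ((a + b)/√2, (a − b)/√2). Kets absent from the input have amplitude 0.
(|100⟩, |110⟩): (a, b) = (0, 0.3586) → (0.2536, -0.2536)
(|101⟩, |111⟩): (a, b) = (0, 0.9335i) → (0.6601i, -0.6601i)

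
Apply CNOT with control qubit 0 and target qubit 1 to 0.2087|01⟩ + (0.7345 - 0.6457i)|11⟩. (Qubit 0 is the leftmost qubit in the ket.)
0.2087|01⟩ + (0.7345 - 0.6457i)|10⟩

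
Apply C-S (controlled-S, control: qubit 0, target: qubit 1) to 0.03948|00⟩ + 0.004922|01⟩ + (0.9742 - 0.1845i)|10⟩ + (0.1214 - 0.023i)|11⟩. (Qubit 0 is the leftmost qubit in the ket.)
0.03948|00⟩ + 0.004922|01⟩ + (0.9742 - 0.1845i)|10⟩ + (0.023 + 0.1214i)|11⟩

C-S leaves the control-|0⟩ kets |00⟩, |01⟩ unchanged and applies S to qubit 1 on the control-|1⟩ pair (|10⟩, |11⟩).
S = [[1, 0], [0, i]].
With a = amp(|10⟩) = (0.9742 - 0.1845i) and b = amp(|11⟩) = (0.1214 - 0.023i):
new amp(|10⟩) = (1)·a = (0.9742 - 0.1845i)
new amp(|11⟩) = (i)·b = (0.023 + 0.1214i)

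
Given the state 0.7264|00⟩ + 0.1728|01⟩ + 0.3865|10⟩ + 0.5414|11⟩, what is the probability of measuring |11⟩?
0.2931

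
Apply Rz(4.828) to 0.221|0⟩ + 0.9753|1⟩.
(-0.165 - 0.147i)|0⟩ + (-0.7283 + 0.6486i)|1⟩

Rz(4.828) = [[e^(−iθ/2), 0], [0, e^(iθ/2)]] with e^(±iθ/2) = cos(θ/2) ± i·sin(θ/2); θ = 4.828, cos(θ/2) ≈ -0.746778, sin(θ/2) ≈ 0.665074.
With a = amp(|0⟩) = 0.221 and b = amp(|1⟩) = 0.9753:
new amp(|0⟩) = (-0.746778 - 0.665074i)·a = (-0.165 - 0.147i)
new amp(|1⟩) = (-0.746778 + 0.665074i)·b = (-0.7283 + 0.6486i)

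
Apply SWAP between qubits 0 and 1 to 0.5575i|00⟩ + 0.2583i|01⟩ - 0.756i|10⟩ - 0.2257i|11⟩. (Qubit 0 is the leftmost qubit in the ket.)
0.5575i|00⟩ - 0.756i|01⟩ + 0.2583i|10⟩ - 0.2257i|11⟩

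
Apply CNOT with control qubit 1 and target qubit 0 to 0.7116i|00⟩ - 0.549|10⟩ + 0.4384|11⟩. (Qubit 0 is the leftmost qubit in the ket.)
0.7116i|00⟩ + 0.4384|01⟩ - 0.549|10⟩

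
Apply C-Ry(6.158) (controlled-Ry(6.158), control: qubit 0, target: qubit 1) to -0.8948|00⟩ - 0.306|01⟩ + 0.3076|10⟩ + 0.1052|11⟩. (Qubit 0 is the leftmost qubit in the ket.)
-0.8948|00⟩ - 0.306|01⟩ - 0.3136|10⟩ - 0.08575|11⟩

C-Ry(6.158) leaves the control-|0⟩ kets |00⟩, |01⟩ unchanged and applies Ry(6.158) to qubit 1 on the control-|1⟩ pair (|10⟩, |11⟩).
Ry(6.158) = [[cos(θ/2), −sin(θ/2)], [sin(θ/2), cos(θ/2)]]; θ = 6.158, cos(θ/2) ≈ -0.998042, sin(θ/2) ≈ 0.0625518.
With a = amp(|10⟩) = 0.3076 and b = amp(|11⟩) = 0.1052:
new amp(|10⟩) = (-0.998042)·a + (-0.0625518)·b = -0.3136
new amp(|11⟩) = (0.0625518)·a + (-0.998042)·b = -0.08575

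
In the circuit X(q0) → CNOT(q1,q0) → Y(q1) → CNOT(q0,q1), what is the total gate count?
4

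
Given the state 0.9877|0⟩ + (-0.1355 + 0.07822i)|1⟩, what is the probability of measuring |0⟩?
0.9756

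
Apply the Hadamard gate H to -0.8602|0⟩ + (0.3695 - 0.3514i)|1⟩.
(-0.347 - 0.2485i)|0⟩ + (-0.8695 + 0.2485i)|1⟩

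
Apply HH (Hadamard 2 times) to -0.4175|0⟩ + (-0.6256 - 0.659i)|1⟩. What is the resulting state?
-0.4175|0⟩ + (-0.6256 - 0.659i)|1⟩

H² = I, so an even number of Hadamards cancels: H^2 = I and the state is unchanged.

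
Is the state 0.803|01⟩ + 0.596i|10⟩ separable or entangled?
Entangled

Writing the state as a|00⟩ + b|01⟩ + c|10⟩ + d|11⟩, it is a product state iff ad − bc = 0.
Here (a, b, c, d) = (0, 0.803, 0.596i, 0): ad − bc = (0)(0) − (0.803)(0.596i) = -0.4786i ≠ 0, so the state is entangled.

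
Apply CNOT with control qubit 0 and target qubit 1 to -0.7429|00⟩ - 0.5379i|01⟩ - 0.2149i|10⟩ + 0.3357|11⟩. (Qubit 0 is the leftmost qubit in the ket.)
-0.7429|00⟩ - 0.5379i|01⟩ + 0.3357|10⟩ - 0.2149i|11⟩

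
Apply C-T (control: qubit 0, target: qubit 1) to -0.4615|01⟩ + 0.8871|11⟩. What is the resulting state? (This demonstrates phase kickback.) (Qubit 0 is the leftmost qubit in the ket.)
-0.4615|01⟩ + (0.6273 + 0.6273i)|11⟩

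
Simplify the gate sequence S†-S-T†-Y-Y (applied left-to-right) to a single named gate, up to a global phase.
T†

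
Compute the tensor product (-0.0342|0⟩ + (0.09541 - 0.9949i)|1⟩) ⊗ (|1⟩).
-0.0342|01⟩ + (0.09541 - 0.9949i)|11⟩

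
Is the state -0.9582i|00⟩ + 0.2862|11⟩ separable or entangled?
Entangled

Writing the state as a|00⟩ + b|01⟩ + c|10⟩ + d|11⟩, it is a product state iff ad − bc = 0.
Here (a, b, c, d) = (-0.9582i, 0, 0, 0.2862): ad − bc = (-0.9582i)(0.2862) − (0)(0) = -0.2742i ≠ 0, so the state is entangled.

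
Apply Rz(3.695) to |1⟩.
(-0.2732 + 0.962i)|1⟩

Rz(3.695) = [[e^(−iθ/2), 0], [0, e^(iθ/2)]] with e^(±iθ/2) = cos(θ/2) ± i·sin(θ/2); θ = 3.695, cos(θ/2) ≈ -0.273186, sin(θ/2) ≈ 0.961961.
With a = amp(|0⟩) = 0 and b = amp(|1⟩) = 1:
new amp(|0⟩) = (-0.273186 - 0.961961i)·a = 0
new amp(|1⟩) = (-0.273186 + 0.961961i)·b = (-0.2732 + 0.962i)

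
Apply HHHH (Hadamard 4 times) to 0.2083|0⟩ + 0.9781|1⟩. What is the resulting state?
0.2083|0⟩ + 0.9781|1⟩

H² = I, so an even number of Hadamards cancels: H^4 = I and the state is unchanged.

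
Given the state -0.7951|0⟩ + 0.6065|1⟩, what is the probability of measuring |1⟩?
0.3678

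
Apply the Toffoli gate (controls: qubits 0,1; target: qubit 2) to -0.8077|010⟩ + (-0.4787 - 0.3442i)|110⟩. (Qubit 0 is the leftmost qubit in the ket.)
-0.8077|010⟩ + (-0.4787 - 0.3442i)|111⟩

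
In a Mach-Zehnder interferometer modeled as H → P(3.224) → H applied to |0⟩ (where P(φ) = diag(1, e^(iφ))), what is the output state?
(0.001697 - 0.04116i)|0⟩ + (0.9983 + 0.04116i)|1⟩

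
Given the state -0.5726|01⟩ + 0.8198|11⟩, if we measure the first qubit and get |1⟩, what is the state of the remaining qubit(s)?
|1⟩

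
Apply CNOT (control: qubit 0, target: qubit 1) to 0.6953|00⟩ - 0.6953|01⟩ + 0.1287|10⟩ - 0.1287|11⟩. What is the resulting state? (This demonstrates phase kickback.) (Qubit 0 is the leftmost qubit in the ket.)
0.6953|00⟩ - 0.6953|01⟩ - 0.1287|10⟩ + 0.1287|11⟩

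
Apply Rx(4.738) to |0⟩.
-0.7161|0⟩ - 0.698i|1⟩

Rx(4.738) = [[cos(θ/2), −i·sin(θ/2)], [−i·sin(θ/2), cos(θ/2)]]; θ = 4.738, cos(θ/2) ≈ -0.716103, sin(θ/2) ≈ 0.697994.
With a = amp(|0⟩) = 1 and b = amp(|1⟩) = 0:
new amp(|0⟩) = (-0.716103)·a + (-0.697994i)·b = -0.7161
new amp(|1⟩) = (-0.697994i)·a + (-0.716103)·b = -0.698i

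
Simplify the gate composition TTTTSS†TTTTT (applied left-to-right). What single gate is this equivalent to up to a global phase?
T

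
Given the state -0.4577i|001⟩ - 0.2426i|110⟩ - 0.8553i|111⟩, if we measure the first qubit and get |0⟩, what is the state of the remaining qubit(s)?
-i|01⟩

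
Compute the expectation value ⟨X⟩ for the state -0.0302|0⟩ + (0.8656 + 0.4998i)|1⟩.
-0.05228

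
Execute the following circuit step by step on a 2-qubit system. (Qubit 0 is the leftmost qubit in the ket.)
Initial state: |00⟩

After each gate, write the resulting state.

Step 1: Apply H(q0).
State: 1/√2|00⟩ + 1/√2|10⟩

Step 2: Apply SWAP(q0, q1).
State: 1/√2|00⟩ + 1/√2|01⟩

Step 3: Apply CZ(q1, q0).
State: 1/√2|00⟩ + 1/√2|01⟩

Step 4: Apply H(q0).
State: 1/2|00⟩ + 1/2|01⟩ + 1/2|10⟩ + 1/2|11⟩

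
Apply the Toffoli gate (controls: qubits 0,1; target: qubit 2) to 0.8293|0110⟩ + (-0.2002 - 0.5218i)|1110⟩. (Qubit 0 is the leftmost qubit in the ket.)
0.8293|0110⟩ + (-0.2002 - 0.5218i)|1100⟩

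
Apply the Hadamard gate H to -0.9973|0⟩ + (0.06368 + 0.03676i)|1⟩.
(-0.6602 + 0.02599i)|0⟩ + (-0.7502 - 0.02599i)|1⟩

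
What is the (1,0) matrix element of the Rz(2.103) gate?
0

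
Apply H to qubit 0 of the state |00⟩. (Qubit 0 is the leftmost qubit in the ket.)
1/√2|00⟩ + 1/√2|10⟩

H on qubit 0 mixes each pair of kets that differ only in qubit 0: amplitudes (a, b) of (|…0…⟩, |…1…⟩) become ((a + b)/√2, (a − b)/√2). Kets absent from the input have amplitude 0.
(|00⟩, |10⟩): (a, b) = (1, 0) → (1/√2, 1/√2)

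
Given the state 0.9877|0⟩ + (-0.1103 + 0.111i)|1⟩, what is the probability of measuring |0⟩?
0.9756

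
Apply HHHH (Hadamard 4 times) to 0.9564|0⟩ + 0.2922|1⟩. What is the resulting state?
0.9564|0⟩ + 0.2922|1⟩

H² = I, so an even number of Hadamards cancels: H^4 = I and the state is unchanged.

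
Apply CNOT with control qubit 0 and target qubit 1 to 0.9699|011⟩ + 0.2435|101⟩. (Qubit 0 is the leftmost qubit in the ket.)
0.9699|011⟩ + 0.2435|111⟩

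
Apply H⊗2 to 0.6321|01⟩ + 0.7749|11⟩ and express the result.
0.7035|00⟩ - 0.7035|01⟩ - 0.0714|10⟩ + 0.0714|11⟩

H⊗2 gives amp(|y⟩) = (1/2) Σ_x (−1)^(x·y) amp(|x⟩), where x·y is the number of positions in which both x and y have a 1.
|00⟩: (0.6321 + 0.7749)/2 = 0.7035
|01⟩: (-0.6321 - 0.7749)/2 = -0.7035
|10⟩: (0.6321 - 0.7749)/2 = -0.0714
|11⟩: (-0.6321 + 0.7749)/2 = 0.0714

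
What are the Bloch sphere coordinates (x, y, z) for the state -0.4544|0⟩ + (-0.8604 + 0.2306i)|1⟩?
(0.7819, -0.2096, -0.587)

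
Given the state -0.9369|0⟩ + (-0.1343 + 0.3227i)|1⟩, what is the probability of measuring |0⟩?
0.8778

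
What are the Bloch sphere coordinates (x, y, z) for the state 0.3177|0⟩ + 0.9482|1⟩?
(0.6025, 0, -0.7981)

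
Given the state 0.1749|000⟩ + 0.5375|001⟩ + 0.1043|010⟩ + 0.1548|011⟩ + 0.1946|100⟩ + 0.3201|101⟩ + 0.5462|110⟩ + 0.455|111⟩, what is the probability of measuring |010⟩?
0.01088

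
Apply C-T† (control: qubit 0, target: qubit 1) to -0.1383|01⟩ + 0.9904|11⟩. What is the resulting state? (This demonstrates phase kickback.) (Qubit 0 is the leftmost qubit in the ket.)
-0.1383|01⟩ + (0.7003 - 0.7003i)|11⟩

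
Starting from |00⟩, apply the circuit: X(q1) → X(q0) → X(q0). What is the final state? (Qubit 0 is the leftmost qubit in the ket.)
|01⟩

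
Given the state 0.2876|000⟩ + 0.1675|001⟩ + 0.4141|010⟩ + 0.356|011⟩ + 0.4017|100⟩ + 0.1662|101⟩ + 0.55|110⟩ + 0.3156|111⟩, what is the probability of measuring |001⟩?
0.02806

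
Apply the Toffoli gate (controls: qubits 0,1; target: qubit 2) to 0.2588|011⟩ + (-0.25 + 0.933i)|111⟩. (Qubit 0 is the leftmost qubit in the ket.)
0.2588|011⟩ + (-0.25 + 0.933i)|110⟩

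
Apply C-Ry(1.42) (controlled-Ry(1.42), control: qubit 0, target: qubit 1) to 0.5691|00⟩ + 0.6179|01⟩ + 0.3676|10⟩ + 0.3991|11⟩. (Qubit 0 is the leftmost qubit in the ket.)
0.5691|00⟩ + 0.6179|01⟩ + 0.01863|10⟩ + 0.5423|11⟩

C-Ry(1.42) leaves the control-|0⟩ kets |00⟩, |01⟩ unchanged and applies Ry(1.42) to qubit 1 on the control-|1⟩ pair (|10⟩, |11⟩).
Ry(1.42) = [[cos(θ/2), −sin(θ/2)], [sin(θ/2), cos(θ/2)]]; θ = 1.42, cos(θ/2) ≈ 0.758362, sin(θ/2) ≈ 0.651834.
With a = amp(|10⟩) = 0.3676 and b = amp(|11⟩) = 0.3991:
new amp(|10⟩) = (0.758362)·a + (-0.651834)·b = 0.01863
new amp(|11⟩) = (0.651834)·a + (0.758362)·b = 0.5423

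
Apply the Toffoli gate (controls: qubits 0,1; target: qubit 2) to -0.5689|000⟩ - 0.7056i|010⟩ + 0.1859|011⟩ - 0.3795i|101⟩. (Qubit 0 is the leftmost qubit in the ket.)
-0.5689|000⟩ - 0.7056i|010⟩ + 0.1859|011⟩ - 0.3795i|101⟩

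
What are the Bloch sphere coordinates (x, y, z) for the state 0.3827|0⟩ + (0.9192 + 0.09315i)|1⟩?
(0.7036, 0.0713, -0.7071)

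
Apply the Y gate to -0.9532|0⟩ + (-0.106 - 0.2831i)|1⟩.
(-0.2831 + 0.106i)|0⟩ - 0.9532i|1⟩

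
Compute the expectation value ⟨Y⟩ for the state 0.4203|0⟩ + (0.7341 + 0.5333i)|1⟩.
0.4483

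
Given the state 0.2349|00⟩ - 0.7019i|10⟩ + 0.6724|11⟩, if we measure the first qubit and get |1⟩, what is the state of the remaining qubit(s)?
-0.7221i|0⟩ + 0.6918|1⟩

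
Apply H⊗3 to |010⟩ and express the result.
1/√8|000⟩ + 1/√8|001⟩ - 1/√8|010⟩ - 1/√8|011⟩ + 1/√8|100⟩ + 1/√8|101⟩ - 1/√8|110⟩ - 1/√8|111⟩

H⊗3 gives amp(|y⟩) = (1/2√2) Σ_x (−1)^(x·y) amp(|x⟩), where x·y is the number of positions in which both x and y have a 1.
|000⟩: (1)/(2√2) = 1/√8
|001⟩: (1)/(2√2) = 1/√8
|010⟩: (-1)/(2√2) = -1/√8
|011⟩: (-1)/(2√2) = -1/√8
|100⟩: (1)/(2√2) = 1/√8
|101⟩: (1)/(2√2) = 1/√8
|110⟩: (-1)/(2√2) = -1/√8
|111⟩: (-1)/(2√2) = -1/√8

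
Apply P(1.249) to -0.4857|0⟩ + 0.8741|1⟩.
-0.4857|0⟩ + (0.2765 + 0.8292i)|1⟩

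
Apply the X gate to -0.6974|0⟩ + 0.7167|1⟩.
0.7167|0⟩ - 0.6974|1⟩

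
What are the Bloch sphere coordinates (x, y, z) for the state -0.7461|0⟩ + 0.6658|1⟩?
(-0.9935, 0, 0.1134)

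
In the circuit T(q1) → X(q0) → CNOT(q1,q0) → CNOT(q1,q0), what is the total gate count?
4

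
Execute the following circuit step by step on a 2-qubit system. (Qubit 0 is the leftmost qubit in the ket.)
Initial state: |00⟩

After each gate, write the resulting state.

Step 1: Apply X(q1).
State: |01⟩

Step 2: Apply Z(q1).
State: -|01⟩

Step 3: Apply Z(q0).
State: -|01⟩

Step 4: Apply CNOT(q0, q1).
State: -|01⟩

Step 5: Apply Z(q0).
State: -|01⟩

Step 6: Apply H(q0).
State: -1/√2|01⟩ - 1/√2|11⟩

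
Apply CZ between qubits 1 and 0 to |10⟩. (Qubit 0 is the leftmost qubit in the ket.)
|10⟩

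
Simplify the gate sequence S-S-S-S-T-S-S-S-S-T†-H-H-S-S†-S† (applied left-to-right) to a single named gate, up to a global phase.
S†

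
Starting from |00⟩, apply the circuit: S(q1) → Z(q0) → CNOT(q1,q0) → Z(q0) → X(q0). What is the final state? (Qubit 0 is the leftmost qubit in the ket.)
|10⟩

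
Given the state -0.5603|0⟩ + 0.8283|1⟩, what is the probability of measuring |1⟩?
0.6861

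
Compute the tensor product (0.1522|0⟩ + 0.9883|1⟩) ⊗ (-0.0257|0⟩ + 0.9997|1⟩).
-0.003912|00⟩ + 0.1522|01⟩ - 0.0254|10⟩ + 0.988|11⟩

amp(|b₁b₂…⟩) = product of the factor amplitudes for bits b₁, b₂, …; only kets whose every factor amplitude is nonzero survive.
|00⟩: (0.1522)(-0.0257) = -0.003912
|01⟩: (0.1522)(0.9997) = 0.1522
|10⟩: (0.9883)(-0.0257) = -0.0254
|11⟩: (0.9883)(0.9997) = 0.988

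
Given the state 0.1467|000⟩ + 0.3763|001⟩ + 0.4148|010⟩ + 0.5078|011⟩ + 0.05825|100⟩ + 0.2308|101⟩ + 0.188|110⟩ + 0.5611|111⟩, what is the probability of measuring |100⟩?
0.003393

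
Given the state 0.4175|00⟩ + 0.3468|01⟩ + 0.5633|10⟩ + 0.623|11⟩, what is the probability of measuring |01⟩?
0.1203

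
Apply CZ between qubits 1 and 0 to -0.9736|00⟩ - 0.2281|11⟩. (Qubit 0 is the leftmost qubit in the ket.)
-0.9736|00⟩ + 0.2281|11⟩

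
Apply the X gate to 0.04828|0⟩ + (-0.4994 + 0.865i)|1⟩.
(-0.4994 + 0.865i)|0⟩ + 0.04828|1⟩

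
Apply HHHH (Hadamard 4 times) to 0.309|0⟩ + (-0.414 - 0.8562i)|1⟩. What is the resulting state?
0.309|0⟩ + (-0.414 - 0.8562i)|1⟩

H² = I, so an even number of Hadamards cancels: H^4 = I and the state is unchanged.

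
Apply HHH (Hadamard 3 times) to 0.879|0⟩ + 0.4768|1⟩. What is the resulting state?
0.9587|0⟩ + 0.2844|1⟩

H² = I, so H^3 = H: a single Hadamard. With (a, b) = (0.879, 0.4768), H gives ((a + b)/√2, (a − b)/√2) = (0.9587, 0.2844).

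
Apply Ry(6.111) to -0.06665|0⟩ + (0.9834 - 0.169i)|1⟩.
(-0.01816 + 0.01453i)|0⟩ + (-0.9855 + 0.1684i)|1⟩

Ry(6.111) = [[cos(θ/2), −sin(θ/2)], [sin(θ/2), cos(θ/2)]]; θ = 6.111, cos(θ/2) ≈ -0.996296, sin(θ/2) ≈ 0.0859863.
With a = amp(|0⟩) = -0.06665 and b = amp(|1⟩) = (0.9834 - 0.169i):
new amp(|0⟩) = (-0.996296)·a + (-0.0859863)·b = (-0.01816 + 0.01453i)
new amp(|1⟩) = (0.0859863)·a + (-0.996296)·b = (-0.9855 + 0.1684i)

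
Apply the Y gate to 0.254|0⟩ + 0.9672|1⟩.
-0.9672i|0⟩ + 0.254i|1⟩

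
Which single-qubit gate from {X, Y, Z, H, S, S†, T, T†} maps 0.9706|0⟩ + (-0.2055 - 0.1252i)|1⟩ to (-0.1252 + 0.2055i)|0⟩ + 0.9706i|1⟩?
Y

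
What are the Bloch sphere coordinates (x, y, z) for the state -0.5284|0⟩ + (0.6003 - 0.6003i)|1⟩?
(-0.6344, 0.6344, -0.4415)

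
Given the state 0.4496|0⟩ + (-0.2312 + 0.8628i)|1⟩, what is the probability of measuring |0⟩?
0.2021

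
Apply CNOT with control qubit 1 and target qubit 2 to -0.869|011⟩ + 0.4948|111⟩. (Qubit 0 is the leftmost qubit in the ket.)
-0.869|010⟩ + 0.4948|110⟩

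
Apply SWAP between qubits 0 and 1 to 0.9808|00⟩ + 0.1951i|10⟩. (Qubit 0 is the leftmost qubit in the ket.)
0.9808|00⟩ + 0.1951i|01⟩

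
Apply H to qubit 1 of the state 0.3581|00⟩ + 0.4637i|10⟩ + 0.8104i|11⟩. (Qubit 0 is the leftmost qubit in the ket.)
0.2532|00⟩ + 0.2532|01⟩ + 0.9009i|10⟩ - 0.2452i|11⟩

H on qubit 1 mixes each pair of kets that differ only in qubit 1: amplitudes (a, b) of (|…0…⟩, |…1…⟩) become ((a + b)/√2, (a − b)/√2). Kets absent from the input have amplitude 0.
(|00⟩, |01⟩): (a, b) = (0.3581, 0) → (0.2532, 0.2532)
(|10⟩, |11⟩): (a, b) = (0.4637i, 0.8104i) → (0.9009i, -0.2452i)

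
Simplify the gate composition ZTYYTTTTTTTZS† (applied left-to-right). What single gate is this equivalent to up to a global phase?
S†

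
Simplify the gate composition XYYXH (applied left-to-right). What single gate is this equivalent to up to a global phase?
H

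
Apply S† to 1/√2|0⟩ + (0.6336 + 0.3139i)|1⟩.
1/√2|0⟩ + (0.3139 - 0.6336i)|1⟩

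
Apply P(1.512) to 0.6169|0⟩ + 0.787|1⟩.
0.6169|0⟩ + (0.04625 + 0.7856i)|1⟩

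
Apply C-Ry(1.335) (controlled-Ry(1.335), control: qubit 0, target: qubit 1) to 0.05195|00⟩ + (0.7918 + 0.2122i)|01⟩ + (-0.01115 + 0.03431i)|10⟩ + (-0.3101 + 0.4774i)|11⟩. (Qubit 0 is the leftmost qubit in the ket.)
0.05195|00⟩ + (0.7918 + 0.2122i)|01⟩ + (0.1832 - 0.2686i)|10⟩ + (-0.2504 + 0.3962i)|11⟩

C-Ry(1.335) leaves the control-|0⟩ kets |00⟩, |01⟩ unchanged and applies Ry(1.335) to qubit 1 on the control-|1⟩ pair (|10⟩, |11⟩).
Ry(1.335) = [[cos(θ/2), −sin(θ/2)], [sin(θ/2), cos(θ/2)]]; θ = 1.335, cos(θ/2) ≈ 0.785372, sin(θ/2) ≈ 0.619024.
With a = amp(|10⟩) = (-0.01115 + 0.03431i) and b = amp(|11⟩) = (-0.3101 + 0.4774i):
new amp(|10⟩) = (0.785372)·a + (-0.619024)·b = (0.1832 - 0.2686i)
new amp(|11⟩) = (0.619024)·a + (0.785372)·b = (-0.2504 + 0.3962i)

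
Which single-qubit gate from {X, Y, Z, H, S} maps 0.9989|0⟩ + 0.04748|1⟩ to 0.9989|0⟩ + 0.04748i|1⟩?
S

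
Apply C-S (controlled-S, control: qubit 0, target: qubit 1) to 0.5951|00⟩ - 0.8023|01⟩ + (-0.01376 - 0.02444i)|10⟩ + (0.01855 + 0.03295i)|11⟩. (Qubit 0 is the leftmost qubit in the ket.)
0.5951|00⟩ - 0.8023|01⟩ + (-0.01376 - 0.02444i)|10⟩ + (-0.03295 + 0.01855i)|11⟩

C-S leaves the control-|0⟩ kets |00⟩, |01⟩ unchanged and applies S to qubit 1 on the control-|1⟩ pair (|10⟩, |11⟩).
S = [[1, 0], [0, i]].
With a = amp(|10⟩) = (-0.01376 - 0.02444i) and b = amp(|11⟩) = (0.01855 + 0.03295i):
new amp(|10⟩) = (1)·a = (-0.01376 - 0.02444i)
new amp(|11⟩) = (i)·b = (-0.03295 + 0.01855i)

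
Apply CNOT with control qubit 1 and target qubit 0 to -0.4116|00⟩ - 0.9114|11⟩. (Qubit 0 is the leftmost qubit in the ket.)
-0.4116|00⟩ - 0.9114|01⟩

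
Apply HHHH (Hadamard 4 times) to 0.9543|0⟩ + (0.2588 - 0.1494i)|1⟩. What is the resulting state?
0.9543|0⟩ + (0.2588 - 0.1494i)|1⟩

H² = I, so an even number of Hadamards cancels: H^4 = I and the state is unchanged.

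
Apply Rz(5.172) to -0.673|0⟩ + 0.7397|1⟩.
(0.5718 + 0.355i)|0⟩ + (-0.6284 + 0.3902i)|1⟩

Rz(5.172) = [[e^(−iθ/2), 0], [0, e^(iθ/2)]] with e^(±iθ/2) = cos(θ/2) ± i·sin(θ/2); θ = 5.172, cos(θ/2) ≈ -0.849588, sin(θ/2) ≈ 0.527447.
With a = amp(|0⟩) = -0.673 and b = amp(|1⟩) = 0.7397:
new amp(|0⟩) = (-0.849588 - 0.527447i)·a = (0.5718 + 0.355i)
new amp(|1⟩) = (-0.849588 + 0.527447i)·b = (-0.6284 + 0.3902i)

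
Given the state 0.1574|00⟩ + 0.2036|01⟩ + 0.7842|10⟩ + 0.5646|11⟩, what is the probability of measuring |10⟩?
0.615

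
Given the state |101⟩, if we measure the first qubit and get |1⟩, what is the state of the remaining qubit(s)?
|01⟩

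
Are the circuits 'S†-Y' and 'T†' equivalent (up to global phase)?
No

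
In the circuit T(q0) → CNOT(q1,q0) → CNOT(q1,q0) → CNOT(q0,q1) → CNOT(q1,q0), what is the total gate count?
5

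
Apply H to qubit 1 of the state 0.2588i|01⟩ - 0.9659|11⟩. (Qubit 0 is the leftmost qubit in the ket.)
0.183i|00⟩ - 0.183i|01⟩ - 0.683|10⟩ + 0.683|11⟩

H on qubit 1 mixes each pair of kets that differ only in qubit 1: amplitudes (a, b) of (|…0…⟩, |…1…⟩) become ((a + b)/√2, (a − b)/√2). Kets absent from the input have amplitude 0.
(|00⟩, |01⟩): (a, b) = (0, 0.2588i) → (0.183i, -0.183i)
(|10⟩, |11⟩): (a, b) = (0, -0.9659) → (-0.683, 0.683)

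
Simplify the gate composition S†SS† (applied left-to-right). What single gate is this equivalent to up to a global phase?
S†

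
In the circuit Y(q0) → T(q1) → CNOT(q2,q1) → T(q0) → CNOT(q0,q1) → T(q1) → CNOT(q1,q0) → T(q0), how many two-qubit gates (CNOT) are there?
3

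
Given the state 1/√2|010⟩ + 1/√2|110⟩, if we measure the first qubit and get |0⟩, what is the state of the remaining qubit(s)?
|10⟩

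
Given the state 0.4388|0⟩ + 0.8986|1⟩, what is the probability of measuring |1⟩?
0.8075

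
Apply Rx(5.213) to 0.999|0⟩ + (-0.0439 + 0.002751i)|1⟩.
(-0.858 + 0.02239i)|0⟩ + (0.03776 - 0.5118i)|1⟩

Rx(5.213) = [[cos(θ/2), −i·sin(θ/2)], [−i·sin(θ/2), cos(θ/2)]]; θ = 5.213, cos(θ/2) ≈ -0.860221, sin(θ/2) ≈ 0.509921.
With a = amp(|0⟩) = 0.999 and b = amp(|1⟩) = (-0.0439 + 0.002751i):
new amp(|0⟩) = (-0.860221)·a + (-0.509921i)·b = (-0.858 + 0.02239i)
new amp(|1⟩) = (-0.509921i)·a + (-0.860221)·b = (0.03776 - 0.5118i)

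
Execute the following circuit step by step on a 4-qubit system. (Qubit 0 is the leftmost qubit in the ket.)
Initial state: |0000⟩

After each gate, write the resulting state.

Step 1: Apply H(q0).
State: 1/√2|0000⟩ + 1/√2|1000⟩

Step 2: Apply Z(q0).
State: 1/√2|0000⟩ - 1/√2|1000⟩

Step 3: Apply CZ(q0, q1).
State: 1/√2|0000⟩ - 1/√2|1000⟩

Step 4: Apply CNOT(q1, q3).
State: 1/√2|0000⟩ - 1/√2|1000⟩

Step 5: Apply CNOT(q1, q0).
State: 1/√2|0000⟩ - 1/√2|1000⟩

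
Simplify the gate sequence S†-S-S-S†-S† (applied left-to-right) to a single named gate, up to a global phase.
S†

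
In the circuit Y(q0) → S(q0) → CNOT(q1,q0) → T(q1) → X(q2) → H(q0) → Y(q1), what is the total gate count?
7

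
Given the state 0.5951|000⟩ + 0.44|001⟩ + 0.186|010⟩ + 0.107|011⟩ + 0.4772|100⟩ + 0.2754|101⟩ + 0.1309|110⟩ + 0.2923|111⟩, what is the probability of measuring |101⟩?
0.07585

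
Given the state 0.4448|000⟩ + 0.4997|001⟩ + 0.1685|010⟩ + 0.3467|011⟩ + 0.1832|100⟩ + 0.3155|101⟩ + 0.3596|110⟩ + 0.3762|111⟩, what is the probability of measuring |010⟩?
0.02839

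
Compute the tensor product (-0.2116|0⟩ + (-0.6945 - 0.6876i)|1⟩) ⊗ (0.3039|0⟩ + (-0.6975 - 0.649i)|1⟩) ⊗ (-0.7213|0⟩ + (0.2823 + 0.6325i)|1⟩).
0.04638|000⟩ + (-0.01815 - 0.04067i)|001⟩ + (-0.1065 - 0.09905i)|010⟩ + (-0.0452 + 0.1321i)|011⟩ + (0.1522 + 0.1507i)|100⟩ + (0.07259 - 0.1925i)|101⟩ + (-0.02753 - 0.671i)|110⟩ + (-0.5777 + 0.2868i)|111⟩

amp(|b₁b₂…⟩) = product of the factor amplitudes for bits b₁, b₂, …; only kets whose every factor amplitude is nonzero survive.
|000⟩: (-0.2116)(0.3039)(-0.7213) = 0.04638
|001⟩: (-0.2116)(0.3039)(0.2823 + 0.6325i) = (-0.01815 - 0.04067i)
|010⟩: (-0.2116)(-0.6975 - 0.649i)(-0.7213) = (-0.1065 - 0.09905i)
|011⟩: (-0.2116)(-0.6975 - 0.649i)(0.2823 + 0.6325i) = (-0.0452 + 0.1321i)
|100⟩: (-0.6945 - 0.6876i)(0.3039)(-0.7213) = (0.1522 + 0.1507i)
|101⟩: (-0.6945 - 0.6876i)(0.3039)(0.2823 + 0.6325i) = (0.07259 - 0.1925i)
|110⟩: (-0.6945 - 0.6876i)(-0.6975 - 0.649i)(-0.7213) = (-0.02753 - 0.671i)
|111⟩: (-0.6945 - 0.6876i)(-0.6975 - 0.649i)(0.2823 + 0.6325i) = (-0.5777 + 0.2868i)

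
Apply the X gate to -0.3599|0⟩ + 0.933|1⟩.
0.933|0⟩ - 0.3599|1⟩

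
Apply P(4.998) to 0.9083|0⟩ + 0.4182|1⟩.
0.9083|0⟩ + (0.1178 - 0.4013i)|1⟩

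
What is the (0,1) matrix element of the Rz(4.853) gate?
0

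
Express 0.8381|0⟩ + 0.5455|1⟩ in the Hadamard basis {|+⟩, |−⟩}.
0.9784|+⟩ + 0.2069|−⟩

With |ψ⟩ = α|0⟩ + β|1⟩, the Hadamard-basis coefficients are ⟨+|ψ⟩ = (α + β)/√2 and ⟨−|ψ⟩ = (α − β)/√2.
Here α = 0.8381, β = 0.5455: (α + β)/√2 = 0.9784, (α − β)/√2 = 0.2069.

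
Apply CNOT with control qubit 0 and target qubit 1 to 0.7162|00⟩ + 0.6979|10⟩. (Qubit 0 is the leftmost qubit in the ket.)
0.7162|00⟩ + 0.6979|11⟩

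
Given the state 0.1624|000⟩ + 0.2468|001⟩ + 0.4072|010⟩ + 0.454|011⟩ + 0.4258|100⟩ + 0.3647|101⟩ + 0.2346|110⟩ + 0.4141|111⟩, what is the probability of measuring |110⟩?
0.05504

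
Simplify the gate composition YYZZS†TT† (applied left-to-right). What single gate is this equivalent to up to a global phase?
S†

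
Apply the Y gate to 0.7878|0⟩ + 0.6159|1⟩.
-0.6159i|0⟩ + 0.7878i|1⟩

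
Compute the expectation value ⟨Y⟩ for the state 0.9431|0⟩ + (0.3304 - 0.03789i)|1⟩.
-0.07147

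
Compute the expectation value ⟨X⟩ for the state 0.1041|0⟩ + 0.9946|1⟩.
0.2071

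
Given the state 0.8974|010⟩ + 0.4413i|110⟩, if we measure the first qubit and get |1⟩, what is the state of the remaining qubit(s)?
i|10⟩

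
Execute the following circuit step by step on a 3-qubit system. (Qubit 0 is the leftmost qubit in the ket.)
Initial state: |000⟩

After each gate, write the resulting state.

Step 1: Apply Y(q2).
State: i|001⟩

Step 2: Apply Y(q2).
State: |000⟩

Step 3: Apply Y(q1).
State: i|010⟩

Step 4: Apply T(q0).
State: i|010⟩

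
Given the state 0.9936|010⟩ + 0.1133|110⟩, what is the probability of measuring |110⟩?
0.01284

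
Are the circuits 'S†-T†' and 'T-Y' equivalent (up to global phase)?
No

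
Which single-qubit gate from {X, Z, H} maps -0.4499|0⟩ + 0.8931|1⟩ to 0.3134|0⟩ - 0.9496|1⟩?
H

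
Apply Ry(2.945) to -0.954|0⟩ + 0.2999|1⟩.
-0.3921|0⟩ - 0.92|1⟩

Ry(2.945) = [[cos(θ/2), −sin(θ/2)], [sin(θ/2), cos(θ/2)]]; θ = 2.945, cos(θ/2) ≈ 0.0981381, sin(θ/2) ≈ 0.995173.
With a = amp(|0⟩) = -0.954 and b = amp(|1⟩) = 0.2999:
new amp(|0⟩) = (0.0981381)·a + (-0.995173)·b = -0.3921
new amp(|1⟩) = (0.995173)·a + (0.0981381)·b = -0.92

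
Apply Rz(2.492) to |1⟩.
(0.3191 + 0.9477i)|1⟩

Rz(2.492) = [[e^(−iθ/2), 0], [0, e^(iθ/2)]] with e^(±iθ/2) = cos(θ/2) ± i·sin(θ/2); θ = 2.492, cos(θ/2) ≈ 0.319116, sin(θ/2) ≈ 0.947716.
With a = amp(|0⟩) = 0 and b = amp(|1⟩) = 1:
new amp(|0⟩) = (0.319116 - 0.947716i)·a = 0
new amp(|1⟩) = (0.319116 + 0.947716i)·b = (0.3191 + 0.9477i)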